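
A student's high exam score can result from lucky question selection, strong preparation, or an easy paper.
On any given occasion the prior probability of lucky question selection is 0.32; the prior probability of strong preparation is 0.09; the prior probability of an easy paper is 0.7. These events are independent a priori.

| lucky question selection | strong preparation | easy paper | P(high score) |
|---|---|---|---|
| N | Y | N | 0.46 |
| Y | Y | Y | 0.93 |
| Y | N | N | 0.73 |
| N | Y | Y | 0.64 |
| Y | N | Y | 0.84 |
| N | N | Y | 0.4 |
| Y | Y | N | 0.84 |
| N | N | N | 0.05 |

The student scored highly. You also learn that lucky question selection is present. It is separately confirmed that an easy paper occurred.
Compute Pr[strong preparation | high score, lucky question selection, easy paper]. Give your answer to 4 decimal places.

Pr[strong preparation | high score, lucky question selection, easy paper] ≈ 0.0987

Numerator (weight on configurations with strong preparation): 0.93×0.09 = 0.083700
Denominator P(high score | lucky question selection, easy paper): 0.84×0.91 + 0.93×0.09 = 0.848100
P(strong preparation | high score, lucky question selection, easy paper) = 0.083700/0.848100 ≈ 0.0987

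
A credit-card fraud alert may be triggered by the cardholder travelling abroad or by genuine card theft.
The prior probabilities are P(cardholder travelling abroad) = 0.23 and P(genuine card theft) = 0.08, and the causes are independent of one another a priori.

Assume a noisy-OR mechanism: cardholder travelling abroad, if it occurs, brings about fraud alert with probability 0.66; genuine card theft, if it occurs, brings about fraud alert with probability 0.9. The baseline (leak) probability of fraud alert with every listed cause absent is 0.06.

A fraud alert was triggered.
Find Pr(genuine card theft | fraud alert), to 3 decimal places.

Pr(genuine card theft | fraud alert) ≈ 0.283

Under noisy-OR, P(fraud alert | causes) = 1 − (1−0.06)·∏(1−qᵢ) over the active causes.
P(fraud alert) = 0.06·0.77·0.92 + 0.906·0.77·0.08 + 0.6804·0.23·0.92 + 0.96804·0.23·0.08 = 0.042504 + 0.055810 + 0.143973 + 0.017812 = 0.260099
The genuine card theft-present share is 0.055810 + 0.017812 = 0.073622.
P(genuine card theft | fraud alert) = 0.073622 / 0.260099 ≈ 0.283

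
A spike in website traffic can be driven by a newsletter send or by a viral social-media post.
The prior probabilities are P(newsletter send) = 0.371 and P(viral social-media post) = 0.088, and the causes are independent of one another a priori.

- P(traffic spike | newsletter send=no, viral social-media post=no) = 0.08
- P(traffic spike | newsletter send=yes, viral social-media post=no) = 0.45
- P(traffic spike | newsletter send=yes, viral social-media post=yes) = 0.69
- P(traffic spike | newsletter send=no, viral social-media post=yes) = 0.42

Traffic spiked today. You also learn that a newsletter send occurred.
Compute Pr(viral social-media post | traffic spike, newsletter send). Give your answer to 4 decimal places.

Pr(viral social-media post | traffic spike, newsletter send) ≈ 0.1289

P(traffic spike | newsletter send) = 0.45×0.912 + 0.69×0.088 = 0.410400 + 0.060720 = 0.471120
Of this, 0.060720 comes from 0.69×0.088 (the viral social-media post=true cases).
P(viral social-media post | traffic spike, newsletter send) = 0.060720 / 0.471120 ≈ 0.1289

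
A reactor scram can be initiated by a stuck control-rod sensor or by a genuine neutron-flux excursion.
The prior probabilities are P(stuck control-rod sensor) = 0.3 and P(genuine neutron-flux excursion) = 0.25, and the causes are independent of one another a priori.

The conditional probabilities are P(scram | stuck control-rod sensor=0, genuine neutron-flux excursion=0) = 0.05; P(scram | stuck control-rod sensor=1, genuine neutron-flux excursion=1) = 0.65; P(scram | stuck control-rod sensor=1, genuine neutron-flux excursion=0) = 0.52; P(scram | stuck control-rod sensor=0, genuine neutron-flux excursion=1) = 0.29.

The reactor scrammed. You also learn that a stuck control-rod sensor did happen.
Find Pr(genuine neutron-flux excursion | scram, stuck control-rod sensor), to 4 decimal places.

Pr(genuine neutron-flux excursion | scram, stuck control-rod sensor) ≈ 0.2941

P(scram | stuck control-rod sensor) = 0.52*0.75 + 0.65*0.25 = 0.390000 + 0.162500 = 0.552500
Restricting to configurations with genuine neutron-flux excursion present: 0.65*0.25 = 0.162500.
P(genuine neutron-flux excursion | scram, stuck control-rod sensor) = 0.162500 / 0.552500 ≈ 0.2941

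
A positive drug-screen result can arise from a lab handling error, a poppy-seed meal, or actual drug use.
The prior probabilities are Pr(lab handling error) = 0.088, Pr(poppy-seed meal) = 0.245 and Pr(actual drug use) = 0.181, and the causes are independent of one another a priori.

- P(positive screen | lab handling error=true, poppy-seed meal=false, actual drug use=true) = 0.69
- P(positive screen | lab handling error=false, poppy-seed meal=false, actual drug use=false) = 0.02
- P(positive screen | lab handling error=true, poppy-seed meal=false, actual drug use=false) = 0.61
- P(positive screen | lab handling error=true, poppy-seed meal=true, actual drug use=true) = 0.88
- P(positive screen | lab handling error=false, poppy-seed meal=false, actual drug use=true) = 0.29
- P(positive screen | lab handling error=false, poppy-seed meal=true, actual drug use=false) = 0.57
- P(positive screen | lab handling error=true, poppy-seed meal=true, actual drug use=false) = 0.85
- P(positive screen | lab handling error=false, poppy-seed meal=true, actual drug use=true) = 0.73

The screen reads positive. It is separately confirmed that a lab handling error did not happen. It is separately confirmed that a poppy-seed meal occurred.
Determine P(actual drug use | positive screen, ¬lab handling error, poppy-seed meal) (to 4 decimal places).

P(actual drug use | positive screen, ¬lab handling error, poppy-seed meal) ≈ 0.2206

P(positive screen | ¬lab handling error, poppy-seed meal) = 0.57*0.819 + 0.73*0.181 = 0.466830 + 0.132130 = 0.598960
Of this, 0.132130 comes from 0.73*0.181 (the actual drug use=true cases).
P(actual drug use | positive screen, ¬lab handling error, poppy-seed meal) = 0.132130 / 0.598960 ≈ 0.2206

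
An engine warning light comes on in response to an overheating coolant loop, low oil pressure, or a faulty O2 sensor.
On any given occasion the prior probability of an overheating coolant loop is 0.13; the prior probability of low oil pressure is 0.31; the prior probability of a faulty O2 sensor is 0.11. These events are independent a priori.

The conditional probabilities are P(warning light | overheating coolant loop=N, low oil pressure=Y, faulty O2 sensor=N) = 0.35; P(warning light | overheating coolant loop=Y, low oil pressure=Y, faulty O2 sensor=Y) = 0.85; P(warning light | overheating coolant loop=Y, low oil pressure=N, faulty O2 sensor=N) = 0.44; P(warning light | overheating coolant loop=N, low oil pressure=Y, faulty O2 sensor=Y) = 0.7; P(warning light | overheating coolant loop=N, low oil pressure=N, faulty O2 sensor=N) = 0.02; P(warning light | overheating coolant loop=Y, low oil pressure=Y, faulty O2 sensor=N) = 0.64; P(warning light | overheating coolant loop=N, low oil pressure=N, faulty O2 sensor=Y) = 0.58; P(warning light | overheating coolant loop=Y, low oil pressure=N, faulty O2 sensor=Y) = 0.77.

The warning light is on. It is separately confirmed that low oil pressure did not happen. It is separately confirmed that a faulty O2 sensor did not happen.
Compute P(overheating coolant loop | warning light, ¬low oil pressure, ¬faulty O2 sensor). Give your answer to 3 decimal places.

P(overheating coolant loop | warning light, ¬low oil pressure, ¬faulty O2 sensor) ≈ 0.767

For the numerator, keep only overheating coolant loop=true terms: 0.44·0.13 = 0.057200
The normalizing constant is 0.02·0.87 + 0.44·0.13 = 0.074600
P(overheating coolant loop | warning light, ¬low oil pressure, ¬faulty O2 sensor) = 0.057200/0.074600 ≈ 0.767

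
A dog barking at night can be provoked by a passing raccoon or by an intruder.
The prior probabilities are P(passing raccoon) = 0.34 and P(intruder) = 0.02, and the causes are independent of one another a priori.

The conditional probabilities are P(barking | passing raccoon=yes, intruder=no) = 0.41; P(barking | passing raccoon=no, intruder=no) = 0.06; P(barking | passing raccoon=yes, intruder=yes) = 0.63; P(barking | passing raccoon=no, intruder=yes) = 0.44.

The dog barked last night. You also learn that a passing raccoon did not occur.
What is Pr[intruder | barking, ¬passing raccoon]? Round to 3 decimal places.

P(barking | ¬passing raccoon) = 0.06·0.98 + 0.44·0.02 = 0.058800 + 0.008800 = 0.067600
The intruder-present share is 0.44·0.02 = 0.008800.
P(intruder | barking, ¬passing raccoon) = 0.008800 / 0.067600 ≈ 0.130

Pr[intruder | barking, ¬passing raccoon] ≈ 0.130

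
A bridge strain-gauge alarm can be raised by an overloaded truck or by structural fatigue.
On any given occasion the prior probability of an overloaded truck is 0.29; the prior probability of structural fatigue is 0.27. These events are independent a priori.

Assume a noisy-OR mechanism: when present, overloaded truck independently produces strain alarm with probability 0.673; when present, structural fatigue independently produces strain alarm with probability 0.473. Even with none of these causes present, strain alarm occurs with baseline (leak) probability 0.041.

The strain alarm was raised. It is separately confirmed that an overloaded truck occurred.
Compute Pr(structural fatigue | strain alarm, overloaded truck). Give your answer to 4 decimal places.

Under noisy-OR, P(strain alarm | causes) = 1 − (1−0.041)·∏(1−qᵢ) over the active causes.
P(strain alarm | overloaded truck) = 0.686407*0.73 + 0.834736*0.27 = 0.501077 + 0.225379 = 0.726456
Restricting to configurations with structural fatigue present: 0.834736*0.27 = 0.225379.
So P(structural fatigue | strain alarm, overloaded truck) = 0.225379/0.726456 ≈ 0.3102.

Pr(structural fatigue | strain alarm, overloaded truck) ≈ 0.3102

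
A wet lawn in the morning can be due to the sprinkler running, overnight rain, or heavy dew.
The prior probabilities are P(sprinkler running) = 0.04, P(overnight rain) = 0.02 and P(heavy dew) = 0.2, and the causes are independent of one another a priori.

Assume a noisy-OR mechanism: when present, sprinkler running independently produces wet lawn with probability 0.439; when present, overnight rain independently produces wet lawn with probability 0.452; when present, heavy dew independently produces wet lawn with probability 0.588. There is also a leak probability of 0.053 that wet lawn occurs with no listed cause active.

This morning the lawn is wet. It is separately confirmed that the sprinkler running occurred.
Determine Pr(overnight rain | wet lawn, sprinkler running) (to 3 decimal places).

Pr(overnight rain | wet lawn, sprinkler running) ≈ 0.028

Under noisy-OR, P(wet lawn | causes) = 1 − (1−0.053)·∏(1−qᵢ) over the active causes.
By total probability over the 4 (overnight rain, heavy dew) configurations:
  P(wet lawn | sprinkler running) = 0.468733×0.98×0.8 + 0.781118×0.98×0.2 + 0.708866×0.02×0.8 + 0.880053×0.02×0.2
        = 0.367487 + 0.153099 + 0.011342 + 0.003520 = 0.535448
Configurations with overnight rain contribute 0.014862, so
  P(overnight rain | wet lawn, sprinkler running) = 0.014862 / 0.535448 ≈ 0.028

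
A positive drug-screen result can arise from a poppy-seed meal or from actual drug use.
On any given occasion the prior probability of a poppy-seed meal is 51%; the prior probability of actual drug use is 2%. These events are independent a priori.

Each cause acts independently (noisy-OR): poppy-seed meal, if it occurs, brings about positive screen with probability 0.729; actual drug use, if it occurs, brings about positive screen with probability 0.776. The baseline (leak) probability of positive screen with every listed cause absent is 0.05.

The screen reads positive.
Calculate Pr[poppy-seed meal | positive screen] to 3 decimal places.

Under noisy-OR, P(positive screen | causes) = 1 − (1−0.05)·∏(1−qᵢ) over the active causes.
For the numerator, keep only poppy-seed meal=true terms: 0.371126 + 0.009612 = 0.380738
Denominator P(positive screen): 0.05×0.49×0.98 + 0.7872×0.49×0.02 + 0.74255×0.51×0.98 + 0.942331×0.51×0.02 = 0.412463
P(poppy-seed meal | positive screen) = 0.380738/0.412463 ≈ 0.923

Pr[poppy-seed meal | positive screen] ≈ 0.923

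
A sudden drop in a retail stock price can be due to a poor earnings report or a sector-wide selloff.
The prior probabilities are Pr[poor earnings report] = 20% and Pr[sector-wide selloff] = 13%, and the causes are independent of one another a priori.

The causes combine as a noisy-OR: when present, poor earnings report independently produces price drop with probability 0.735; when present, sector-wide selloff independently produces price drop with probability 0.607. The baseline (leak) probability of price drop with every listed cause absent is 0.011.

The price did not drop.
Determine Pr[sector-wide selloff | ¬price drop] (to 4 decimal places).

Under noisy-OR, P(price drop | causes) = 1 − (1−0.011)·∏(1−qᵢ) over the active causes.
For the numerator, keep only sector-wide selloff=true terms: 0.040422 + 0.002678 = 0.043100
Denominator P(¬price drop): 0.989*0.8*0.87 + 0.388677*0.8*0.13 + 0.262085*0.2*0.87 + 0.102999*0.2*0.13 = 0.777047
P(sector-wide selloff | ¬price drop) = 0.043100/0.777047 ≈ 0.0555

Pr[sector-wide selloff | ¬price drop] ≈ 0.0555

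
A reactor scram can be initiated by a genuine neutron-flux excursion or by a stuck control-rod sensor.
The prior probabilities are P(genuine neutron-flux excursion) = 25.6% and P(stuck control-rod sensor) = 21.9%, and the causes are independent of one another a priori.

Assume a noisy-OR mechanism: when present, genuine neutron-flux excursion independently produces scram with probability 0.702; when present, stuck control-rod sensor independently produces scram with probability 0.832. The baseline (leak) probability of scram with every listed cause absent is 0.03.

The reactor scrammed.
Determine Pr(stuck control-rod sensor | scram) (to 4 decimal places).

Under noisy-OR, P(scram | causes) = 1 − (1−0.03)·∏(1−qᵢ) over the active causes.
By total probability over the 4 (genuine neutron-flux excursion, stuck control-rod sensor) configurations:
  P(scram) = 0.03*0.744*0.781 + 0.83704*0.744*0.219 + 0.71094*0.256*0.781 + 0.951438*0.256*0.219
        = 0.017432 + 0.136384 + 0.142142 + 0.053341 = 0.349299
Keeping only the stuck control-rod sensor-present terms gives 0.189725, so
  P(stuck control-rod sensor | scram) = 0.189725 / 0.349299 ≈ 0.5432

Pr(stuck control-rod sensor | scram) ≈ 0.5432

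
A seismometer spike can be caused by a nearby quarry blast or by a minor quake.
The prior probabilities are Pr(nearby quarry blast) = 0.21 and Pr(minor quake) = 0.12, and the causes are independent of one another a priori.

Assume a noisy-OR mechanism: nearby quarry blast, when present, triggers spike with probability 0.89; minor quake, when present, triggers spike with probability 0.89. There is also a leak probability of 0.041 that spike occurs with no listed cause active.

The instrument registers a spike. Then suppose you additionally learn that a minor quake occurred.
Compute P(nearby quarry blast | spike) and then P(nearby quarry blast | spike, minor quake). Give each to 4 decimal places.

P(nearby quarry blast | spike) ≈ 0.6267; P(nearby quarry blast | spike, minor quake) ≈ 0.2270

Under noisy-OR, P(spike | causes) = 1 − (1−0.041)·∏(1−qᵢ) over the active causes.
Numerator (weight on configurations with nearby quarry blast): 0.165305 + 0.024908 = 0.190213
Normalizer over all consistent configurations: 0.041·0.79·0.88 + 0.89451·0.79·0.12 + 0.89451·0.21·0.88 + 0.988396·0.21·0.12 = 0.303516
P(nearby quarry blast | spike) = 0.190213/0.303516 ≈ 0.6267

Now condition on the additional information:
P(spike | minor quake) = 0.89451*0.79 + 0.988396*0.21 = 0.706663 + 0.207563 = 0.914226
Of this, 0.207563 comes from 0.988396*0.21 (the nearby quarry blast=true cases).
Hence the posterior is 0.207563/0.914226 ≈ 0.2270.
Conditioning on minor quake lowers the posterior on nearby quarry blast: the classic explaining-away effect in a common-effect structure.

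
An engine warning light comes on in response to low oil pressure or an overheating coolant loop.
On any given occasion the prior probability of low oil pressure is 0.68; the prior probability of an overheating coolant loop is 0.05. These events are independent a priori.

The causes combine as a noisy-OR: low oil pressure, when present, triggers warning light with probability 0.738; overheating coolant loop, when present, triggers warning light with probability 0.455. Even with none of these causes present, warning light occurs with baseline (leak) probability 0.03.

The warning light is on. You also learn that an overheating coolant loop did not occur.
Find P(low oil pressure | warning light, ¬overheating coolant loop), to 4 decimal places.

P(low oil pressure | warning light, ¬overheating coolant loop) ≈ 0.9814

Under noisy-OR, P(warning light | causes) = 1 − (1−0.03)·∏(1−qᵢ) over the active causes.
Sum P(warning light|·) weighted by the priors over both values of low oil pressure:
  P(warning light | ¬overheating coolant loop) = 0.03·0.32 + 0.74586·0.68
        = 0.009600 + 0.507185 = 0.516785
Keeping only the low oil pressure-present terms gives 0.507185, so
  P(low oil pressure | warning light, ¬overheating coolant loop) = 0.507185 / 0.516785 ≈ 0.9814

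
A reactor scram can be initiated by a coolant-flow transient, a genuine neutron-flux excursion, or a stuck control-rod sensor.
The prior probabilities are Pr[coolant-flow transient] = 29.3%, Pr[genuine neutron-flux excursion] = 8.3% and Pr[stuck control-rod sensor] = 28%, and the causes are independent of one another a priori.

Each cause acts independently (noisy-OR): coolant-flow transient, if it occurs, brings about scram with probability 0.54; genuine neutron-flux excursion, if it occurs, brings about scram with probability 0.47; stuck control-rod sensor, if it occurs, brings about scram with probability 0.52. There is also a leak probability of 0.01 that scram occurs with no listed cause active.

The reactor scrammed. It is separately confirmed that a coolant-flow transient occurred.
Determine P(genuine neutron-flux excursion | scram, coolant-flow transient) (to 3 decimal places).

Under noisy-OR, P(scram | causes) = 1 − (1−0.01)·∏(1−qᵢ) over the active causes.
Weight on genuine neutron-flux excursion=true, given the evidence: 0.045336 + 0.020548 = 0.065884
Denominator P(scram | coolant-flow transient): 0.5446·0.917·0.72 + 0.781408·0.917·0.28 + 0.758638·0.083·0.72 + 0.884146·0.083·0.28 = 0.626085
P(genuine neutron-flux excursion | scram, coolant-flow transient) = 0.065884/0.626085 ≈ 0.105

P(genuine neutron-flux excursion | scram, coolant-flow transient) ≈ 0.105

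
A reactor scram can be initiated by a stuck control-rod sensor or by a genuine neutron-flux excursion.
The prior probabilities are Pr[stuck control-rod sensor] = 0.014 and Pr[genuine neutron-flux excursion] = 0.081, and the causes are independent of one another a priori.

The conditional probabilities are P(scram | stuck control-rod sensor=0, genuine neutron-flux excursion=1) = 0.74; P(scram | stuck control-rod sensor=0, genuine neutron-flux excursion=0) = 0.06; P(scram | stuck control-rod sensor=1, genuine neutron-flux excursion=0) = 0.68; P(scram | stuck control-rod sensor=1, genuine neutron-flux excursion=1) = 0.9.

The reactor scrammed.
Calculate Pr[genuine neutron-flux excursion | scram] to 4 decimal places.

Pr[genuine neutron-flux excursion | scram] ≈ 0.4878

Numerator (weight on configurations with genuine neutron-flux excursion): 0.059101 + 0.001021 = 0.060122
Denominator P(scram): 0.06·0.986·0.919 + 0.74·0.986·0.081 + 0.68·0.014·0.919 + 0.9·0.014·0.081 = 0.123239
Posterior = 0.060122 / 0.123239 ≈ 0.4878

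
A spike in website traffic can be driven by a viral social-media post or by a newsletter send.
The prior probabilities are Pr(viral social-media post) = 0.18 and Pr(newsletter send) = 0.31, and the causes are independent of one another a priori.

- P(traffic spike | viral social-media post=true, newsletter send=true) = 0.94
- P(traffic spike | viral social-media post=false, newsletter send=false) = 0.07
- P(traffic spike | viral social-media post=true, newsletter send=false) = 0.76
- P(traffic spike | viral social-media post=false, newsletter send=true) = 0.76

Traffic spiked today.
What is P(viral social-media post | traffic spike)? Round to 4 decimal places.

Enumerate the 4 (viral social-media post, newsletter send) configurations and weight by the priors:
  P(traffic spike) = 0.07×0.82×0.69 + 0.76×0.82×0.31 + 0.76×0.18×0.69 + 0.94×0.18×0.31
        = 0.039606 + 0.193192 + 0.094392 + 0.052452 = 0.379642
The terms with viral social-media post present sum to 0.146844, so
  P(viral social-media post | traffic spike) = 0.146844 / 0.379642 ≈ 0.3868

P(viral social-media post | traffic spike) ≈ 0.3868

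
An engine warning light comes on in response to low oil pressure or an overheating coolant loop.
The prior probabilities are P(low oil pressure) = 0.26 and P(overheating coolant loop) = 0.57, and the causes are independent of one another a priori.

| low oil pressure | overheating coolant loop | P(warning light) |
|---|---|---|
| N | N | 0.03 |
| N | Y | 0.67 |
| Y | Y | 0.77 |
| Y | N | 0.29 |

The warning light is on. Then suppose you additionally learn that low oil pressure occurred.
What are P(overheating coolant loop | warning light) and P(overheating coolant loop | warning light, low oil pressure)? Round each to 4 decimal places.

P(overheating coolant loop | warning light) ≈ 0.9043; P(overheating coolant loop | warning light, low oil pressure) ≈ 0.7787

Enumerate the 4 (low oil pressure, overheating coolant loop) configurations and weight by the priors:
  P(warning light) = 0.03·0.74·0.43 + 0.67·0.74·0.57 + 0.29·0.26·0.43 + 0.77·0.26·0.57
        = 0.009546 + 0.282606 + 0.032422 + 0.114114 = 0.438688
The terms with overheating coolant loop present sum to 0.396720, so
  P(overheating coolant loop | warning light) = 0.396720 / 0.438688 ≈ 0.9043

Now condition on the additional information:
Sum P(warning light|·) weighted by the priors over both values of overheating coolant loop:
  P(warning light | low oil pressure) = 0.29·0.43 + 0.77·0.57
        = 0.124700 + 0.438900 = 0.563600
The terms with overheating coolant loop present sum to 0.438900, so
  P(overheating coolant loop | warning light, low oil pressure) = 0.438900 / 0.563600 ≈ 0.7787
— low oil pressure explains away the evidence for overheating coolant loop.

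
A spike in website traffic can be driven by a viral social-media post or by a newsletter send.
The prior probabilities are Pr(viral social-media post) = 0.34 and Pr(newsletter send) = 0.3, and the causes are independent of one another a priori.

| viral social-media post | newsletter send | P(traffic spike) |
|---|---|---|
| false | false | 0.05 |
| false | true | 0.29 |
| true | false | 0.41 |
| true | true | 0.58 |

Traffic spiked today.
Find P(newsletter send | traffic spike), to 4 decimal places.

P(traffic spike) = 0.05×0.66×0.7 + 0.29×0.66×0.3 + 0.41×0.34×0.7 + 0.58×0.34×0.3 = 0.023100 + 0.057420 + 0.097580 + 0.059160 = 0.237260
Restricting to configurations with newsletter send present: 0.057420 + 0.059160 = 0.116580.
P(newsletter send | traffic spike) = 0.116580 / 0.237260 ≈ 0.4914

P(newsletter send | traffic spike) ≈ 0.4914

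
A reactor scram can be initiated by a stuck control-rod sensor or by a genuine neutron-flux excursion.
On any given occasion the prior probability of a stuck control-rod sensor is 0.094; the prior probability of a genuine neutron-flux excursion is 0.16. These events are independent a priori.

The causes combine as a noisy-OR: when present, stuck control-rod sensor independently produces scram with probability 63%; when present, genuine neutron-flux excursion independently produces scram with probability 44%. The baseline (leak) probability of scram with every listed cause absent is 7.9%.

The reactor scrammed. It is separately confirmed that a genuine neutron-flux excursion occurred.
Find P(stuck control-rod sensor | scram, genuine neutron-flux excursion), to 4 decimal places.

P(stuck control-rod sensor | scram, genuine neutron-flux excursion) ≈ 0.1478

Under noisy-OR, P(scram | causes) = 1 − (1−0.079)·∏(1−qᵢ) over the active causes.
Enumerate both values of stuck control-rod sensor and weight by the priors:
  P(scram | genuine neutron-flux excursion) = 0.48424×0.906 + 0.809169×0.094
        = 0.438721 + 0.076062 = 0.514783
Keeping only the stuck control-rod sensor-present terms gives 0.076062, so
  P(stuck control-rod sensor | scram, genuine neutron-flux excursion) = 0.076062 / 0.514783 ≈ 0.1478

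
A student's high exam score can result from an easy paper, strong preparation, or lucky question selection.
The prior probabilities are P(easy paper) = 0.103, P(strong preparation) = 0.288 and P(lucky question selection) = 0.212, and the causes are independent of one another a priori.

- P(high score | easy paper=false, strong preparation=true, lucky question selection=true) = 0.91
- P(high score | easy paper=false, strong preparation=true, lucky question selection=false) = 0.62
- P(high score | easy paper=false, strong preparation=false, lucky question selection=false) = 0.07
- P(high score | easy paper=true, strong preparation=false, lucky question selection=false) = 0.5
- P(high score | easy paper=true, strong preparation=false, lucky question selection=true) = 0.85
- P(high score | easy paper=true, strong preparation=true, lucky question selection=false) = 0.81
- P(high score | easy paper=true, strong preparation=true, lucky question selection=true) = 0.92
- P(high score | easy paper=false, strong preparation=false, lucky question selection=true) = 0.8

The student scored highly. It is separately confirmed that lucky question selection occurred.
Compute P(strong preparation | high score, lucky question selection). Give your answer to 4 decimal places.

P(high score | lucky question selection) = 0.8·0.897·0.712 + 0.91·0.897·0.288 + 0.85·0.103·0.712 + 0.92·0.103·0.288 = 0.510931 + 0.235086 + 0.062336 + 0.027291 = 0.835644
The strong preparation-present share is 0.235086 + 0.027291 = 0.262377.
So P(strong preparation | high score, lucky question selection) = 0.262377/0.835644 ≈ 0.3140.

P(strong preparation | high score, lucky question selection) ≈ 0.3140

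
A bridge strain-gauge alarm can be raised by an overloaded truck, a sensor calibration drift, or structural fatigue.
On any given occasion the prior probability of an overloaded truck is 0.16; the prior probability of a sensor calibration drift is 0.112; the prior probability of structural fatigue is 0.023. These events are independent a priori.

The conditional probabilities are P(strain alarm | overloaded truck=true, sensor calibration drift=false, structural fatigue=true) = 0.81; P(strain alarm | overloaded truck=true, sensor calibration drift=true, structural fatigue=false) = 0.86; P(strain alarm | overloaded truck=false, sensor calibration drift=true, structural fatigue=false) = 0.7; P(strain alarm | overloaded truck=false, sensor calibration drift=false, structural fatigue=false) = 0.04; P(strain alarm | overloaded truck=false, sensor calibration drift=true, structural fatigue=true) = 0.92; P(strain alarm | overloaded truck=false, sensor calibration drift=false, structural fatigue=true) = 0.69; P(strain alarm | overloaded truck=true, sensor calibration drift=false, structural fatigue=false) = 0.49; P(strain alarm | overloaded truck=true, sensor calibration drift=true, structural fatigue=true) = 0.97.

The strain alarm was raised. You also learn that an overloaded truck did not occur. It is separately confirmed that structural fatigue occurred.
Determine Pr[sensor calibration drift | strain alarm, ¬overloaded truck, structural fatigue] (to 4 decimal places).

Pr[sensor calibration drift | strain alarm, ¬overloaded truck, structural fatigue] ≈ 0.1440

For the numerator, keep only sensor calibration drift=true terms: 0.92*0.112 = 0.103040
Normalizer over all consistent configurations: 0.69*0.888 + 0.92*0.112 = 0.715760
Posterior = 0.103040 / 0.715760 ≈ 0.1440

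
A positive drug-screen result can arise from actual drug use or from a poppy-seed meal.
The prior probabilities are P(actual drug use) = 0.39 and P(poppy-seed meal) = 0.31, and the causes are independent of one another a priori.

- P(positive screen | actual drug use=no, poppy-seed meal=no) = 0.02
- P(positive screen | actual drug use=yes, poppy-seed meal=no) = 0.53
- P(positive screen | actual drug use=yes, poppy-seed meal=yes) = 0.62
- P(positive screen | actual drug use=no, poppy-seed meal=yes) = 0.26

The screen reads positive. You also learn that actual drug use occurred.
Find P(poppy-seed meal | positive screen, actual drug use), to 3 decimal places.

Enumerate both values of poppy-seed meal and weight by the priors:
  P(positive screen | actual drug use) = 0.53*0.69 + 0.62*0.31
        = 0.365700 + 0.192200 = 0.557900
The terms with poppy-seed meal present sum to 0.192200, so
  P(poppy-seed meal | positive screen, actual drug use) = 0.192200 / 0.557900 ≈ 0.345

P(poppy-seed meal | positive screen, actual drug use) ≈ 0.345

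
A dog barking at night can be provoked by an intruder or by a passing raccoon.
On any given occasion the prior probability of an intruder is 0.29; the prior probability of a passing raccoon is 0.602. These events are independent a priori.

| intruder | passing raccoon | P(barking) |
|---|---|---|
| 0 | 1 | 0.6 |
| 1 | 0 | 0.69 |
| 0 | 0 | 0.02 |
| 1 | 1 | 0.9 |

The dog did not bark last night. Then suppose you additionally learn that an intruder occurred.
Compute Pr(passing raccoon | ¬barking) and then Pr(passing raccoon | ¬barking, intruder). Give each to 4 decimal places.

Pr(passing raccoon | ¬barking) ≈ 0.3760; Pr(passing raccoon | ¬barking, intruder) ≈ 0.3279

By total probability over the 4 (intruder, passing raccoon) configurations:
  P(¬barking) = 0.98·0.71·0.398 + 0.4·0.71·0.602 + 0.31·0.29·0.398 + 0.1·0.29·0.602
        = 0.276928 + 0.170968 + 0.035780 + 0.017458 = 0.501134
Configurations with passing raccoon contribute 0.188426, so
  P(passing raccoon | ¬barking) = 0.188426 / 0.501134 ≈ 0.3760

With the extra evidence:
P(¬barking | intruder) = 0.31*0.398 + 0.1*0.602 = 0.123380 + 0.060200 = 0.183580
Of this, 0.060200 comes from 0.1*0.602 (the passing raccoon=true cases).
Hence the posterior is 0.060200/0.183580 ≈ 0.3279.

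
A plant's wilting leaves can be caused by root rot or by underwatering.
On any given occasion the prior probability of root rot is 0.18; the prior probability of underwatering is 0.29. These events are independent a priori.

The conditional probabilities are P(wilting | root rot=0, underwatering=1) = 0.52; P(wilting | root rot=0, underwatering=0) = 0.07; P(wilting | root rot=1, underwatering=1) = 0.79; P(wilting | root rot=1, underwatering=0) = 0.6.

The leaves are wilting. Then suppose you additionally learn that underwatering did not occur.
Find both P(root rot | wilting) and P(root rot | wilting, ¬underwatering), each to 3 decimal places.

P(root rot | wilting) ≈ 0.418; P(root rot | wilting, ¬underwatering) ≈ 0.653

Weight on root rot=true, given the evidence: 0.076680 + 0.041238 = 0.117918
The normalizing constant is 0.07*0.82*0.71 + 0.52*0.82*0.29 + 0.6*0.18*0.71 + 0.79*0.18*0.29 = 0.282328
Posterior = 0.117918 / 0.282328 ≈ 0.418

Now also conditioning on underwatering≠true:
Enumerate both values of root rot and weight by the priors:
  P(wilting | ¬underwatering) = 0.07·0.82 + 0.6·0.18
        = 0.057400 + 0.108000 = 0.165400
Configurations with root rot contribute 0.108000, so
  P(root rot | wilting, ¬underwatering) = 0.108000 / 0.165400 ≈ 0.653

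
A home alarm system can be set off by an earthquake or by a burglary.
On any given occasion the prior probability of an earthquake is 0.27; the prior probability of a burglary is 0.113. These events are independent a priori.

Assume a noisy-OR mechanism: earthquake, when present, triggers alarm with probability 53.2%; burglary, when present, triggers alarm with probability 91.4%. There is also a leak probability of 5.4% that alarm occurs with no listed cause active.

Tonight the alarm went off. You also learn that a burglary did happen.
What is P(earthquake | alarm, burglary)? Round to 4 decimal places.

Under noisy-OR, P(alarm | causes) = 1 − (1−0.054)·∏(1−qᵢ) over the active causes.
By total probability over both values of earthquake:
  P(alarm | burglary) = 0.918644*0.73 + 0.961925*0.27
        = 0.670610 + 0.259720 = 0.930330
Keeping only the earthquake-present terms gives 0.259720, so
  P(earthquake | alarm, burglary) = 0.259720 / 0.930330 ≈ 0.2792

P(earthquake | alarm, burglary) ≈ 0.2792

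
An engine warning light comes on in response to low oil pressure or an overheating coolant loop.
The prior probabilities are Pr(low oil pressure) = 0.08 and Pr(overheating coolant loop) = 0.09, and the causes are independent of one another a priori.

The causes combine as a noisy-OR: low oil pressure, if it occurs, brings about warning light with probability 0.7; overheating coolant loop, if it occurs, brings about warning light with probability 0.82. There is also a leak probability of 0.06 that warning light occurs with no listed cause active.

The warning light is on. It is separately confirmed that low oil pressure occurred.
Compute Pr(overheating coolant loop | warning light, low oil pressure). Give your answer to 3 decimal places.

Under noisy-OR, P(warning light | causes) = 1 − (1−0.06)·∏(1−qᵢ) over the active causes.
By total probability over both values of overheating coolant loop:
  P(warning light | low oil pressure) = 0.718*0.91 + 0.94924*0.09
        = 0.653380 + 0.085432 = 0.738812
Configurations with overheating coolant loop contribute 0.085432, so
  P(overheating coolant loop | warning light, low oil pressure) = 0.085432 / 0.738812 ≈ 0.116

Pr(overheating coolant loop | warning light, low oil pressure) ≈ 0.116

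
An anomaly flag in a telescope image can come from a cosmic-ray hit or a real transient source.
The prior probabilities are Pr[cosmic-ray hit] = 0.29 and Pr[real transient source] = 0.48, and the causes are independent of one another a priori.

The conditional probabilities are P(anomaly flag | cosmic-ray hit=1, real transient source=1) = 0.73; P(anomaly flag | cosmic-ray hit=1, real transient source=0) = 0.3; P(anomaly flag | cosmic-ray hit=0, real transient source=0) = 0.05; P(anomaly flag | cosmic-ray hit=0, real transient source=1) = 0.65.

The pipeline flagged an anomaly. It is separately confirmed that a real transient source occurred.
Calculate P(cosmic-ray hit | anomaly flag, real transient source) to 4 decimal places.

Numerator (weight on configurations with cosmic-ray hit): 0.73×0.29 = 0.211700
The normalizing constant is 0.65×0.71 + 0.73×0.29 = 0.673200
P(cosmic-ray hit | anomaly flag, real transient source) = 0.211700/0.673200 ≈ 0.3145

P(cosmic-ray hit | anomaly flag, real transient source) ≈ 0.3145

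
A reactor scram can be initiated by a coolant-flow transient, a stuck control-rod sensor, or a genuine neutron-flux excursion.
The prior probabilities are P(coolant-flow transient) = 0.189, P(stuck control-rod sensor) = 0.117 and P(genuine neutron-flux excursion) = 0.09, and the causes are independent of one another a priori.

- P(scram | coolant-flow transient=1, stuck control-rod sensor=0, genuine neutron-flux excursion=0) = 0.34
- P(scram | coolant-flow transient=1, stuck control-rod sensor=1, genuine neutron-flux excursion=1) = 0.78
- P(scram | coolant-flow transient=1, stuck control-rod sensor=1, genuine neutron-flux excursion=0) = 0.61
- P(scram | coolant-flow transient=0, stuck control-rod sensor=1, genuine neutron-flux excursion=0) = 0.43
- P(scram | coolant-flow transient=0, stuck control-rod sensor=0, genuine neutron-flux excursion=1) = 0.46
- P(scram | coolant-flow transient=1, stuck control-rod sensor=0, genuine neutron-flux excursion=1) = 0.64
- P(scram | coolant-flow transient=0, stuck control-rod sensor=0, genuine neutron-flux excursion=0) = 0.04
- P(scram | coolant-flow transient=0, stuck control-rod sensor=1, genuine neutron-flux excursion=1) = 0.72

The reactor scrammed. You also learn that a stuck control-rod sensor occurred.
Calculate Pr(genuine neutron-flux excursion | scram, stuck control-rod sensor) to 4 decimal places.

Pr(genuine neutron-flux excursion | scram, stuck control-rod sensor) ≈ 0.1349

By total probability over the 4 (coolant-flow transient, genuine neutron-flux excursion) configurations:
  P(scram | stuck control-rod sensor) = 0.43·0.811·0.91 + 0.72·0.811·0.09 + 0.61·0.189·0.91 + 0.78·0.189·0.09
        = 0.317344 + 0.052553 + 0.104914 + 0.013268 = 0.488079
The terms with genuine neutron-flux excursion present sum to 0.065821, so
  P(genuine neutron-flux excursion | scram, stuck control-rod sensor) = 0.065821 / 0.488079 ≈ 0.1349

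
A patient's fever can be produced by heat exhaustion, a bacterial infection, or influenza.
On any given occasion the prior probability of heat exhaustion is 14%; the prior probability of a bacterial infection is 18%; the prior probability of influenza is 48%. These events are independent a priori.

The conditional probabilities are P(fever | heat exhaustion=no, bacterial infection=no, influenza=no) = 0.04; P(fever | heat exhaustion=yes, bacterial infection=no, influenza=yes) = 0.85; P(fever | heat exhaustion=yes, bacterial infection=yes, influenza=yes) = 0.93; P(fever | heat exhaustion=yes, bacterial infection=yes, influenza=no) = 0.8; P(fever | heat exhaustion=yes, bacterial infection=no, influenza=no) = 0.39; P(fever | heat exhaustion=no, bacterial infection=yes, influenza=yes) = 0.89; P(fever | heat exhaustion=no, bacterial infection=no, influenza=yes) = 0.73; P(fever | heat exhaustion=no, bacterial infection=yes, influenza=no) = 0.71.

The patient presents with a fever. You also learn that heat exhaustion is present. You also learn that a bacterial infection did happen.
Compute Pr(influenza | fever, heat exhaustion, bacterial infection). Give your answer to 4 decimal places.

Pr(influenza | fever, heat exhaustion, bacterial infection) ≈ 0.5176

Numerator (weight on configurations with influenza): 0.93*0.48 = 0.446400
Denominator P(fever | heat exhaustion, bacterial infection): 0.8*0.52 + 0.93*0.48 = 0.862400
Posterior = 0.446400 / 0.862400 ≈ 0.5176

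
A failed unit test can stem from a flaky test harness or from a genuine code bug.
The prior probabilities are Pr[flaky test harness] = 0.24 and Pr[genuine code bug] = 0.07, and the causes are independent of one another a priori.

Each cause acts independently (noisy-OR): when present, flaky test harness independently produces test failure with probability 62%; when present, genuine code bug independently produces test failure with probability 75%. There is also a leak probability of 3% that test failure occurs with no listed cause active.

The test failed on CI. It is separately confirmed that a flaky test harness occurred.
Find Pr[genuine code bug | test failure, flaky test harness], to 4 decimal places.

Pr[genuine code bug | test failure, flaky test harness] ≈ 0.0977

Under noisy-OR, P(test failure | causes) = 1 − (1−0.03)·∏(1−qᵢ) over the active causes.
P(test failure | flaky test harness) = 0.6314*0.93 + 0.90785*0.07 = 0.587202 + 0.063550 = 0.650752
The genuine code bug-present share is 0.90785*0.07 = 0.063550.
Hence the posterior is 0.063550/0.650752 ≈ 0.0977.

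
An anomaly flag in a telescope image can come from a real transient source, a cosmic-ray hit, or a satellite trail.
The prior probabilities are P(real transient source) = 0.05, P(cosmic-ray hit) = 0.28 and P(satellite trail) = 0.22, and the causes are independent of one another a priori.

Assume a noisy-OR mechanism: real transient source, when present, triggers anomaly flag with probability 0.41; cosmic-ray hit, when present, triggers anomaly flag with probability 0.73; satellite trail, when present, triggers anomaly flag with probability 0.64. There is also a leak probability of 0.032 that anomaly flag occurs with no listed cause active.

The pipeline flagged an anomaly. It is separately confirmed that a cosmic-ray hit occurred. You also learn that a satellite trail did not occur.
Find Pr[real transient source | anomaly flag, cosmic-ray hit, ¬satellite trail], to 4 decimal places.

Pr[real transient source | anomaly flag, cosmic-ray hit, ¬satellite trail] ≈ 0.0568

Under noisy-OR, P(anomaly flag | causes) = 1 − (1−0.032)·∏(1−qᵢ) over the active causes.
P(anomaly flag | cosmic-ray hit, ¬satellite trail) = 0.73864·0.95 + 0.845798·0.05 = 0.701708 + 0.042290 = 0.743998
Restricting to configurations with real transient source present: 0.845798·0.05 = 0.042290.
Hence the posterior is 0.042290/0.743998 ≈ 0.0568.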